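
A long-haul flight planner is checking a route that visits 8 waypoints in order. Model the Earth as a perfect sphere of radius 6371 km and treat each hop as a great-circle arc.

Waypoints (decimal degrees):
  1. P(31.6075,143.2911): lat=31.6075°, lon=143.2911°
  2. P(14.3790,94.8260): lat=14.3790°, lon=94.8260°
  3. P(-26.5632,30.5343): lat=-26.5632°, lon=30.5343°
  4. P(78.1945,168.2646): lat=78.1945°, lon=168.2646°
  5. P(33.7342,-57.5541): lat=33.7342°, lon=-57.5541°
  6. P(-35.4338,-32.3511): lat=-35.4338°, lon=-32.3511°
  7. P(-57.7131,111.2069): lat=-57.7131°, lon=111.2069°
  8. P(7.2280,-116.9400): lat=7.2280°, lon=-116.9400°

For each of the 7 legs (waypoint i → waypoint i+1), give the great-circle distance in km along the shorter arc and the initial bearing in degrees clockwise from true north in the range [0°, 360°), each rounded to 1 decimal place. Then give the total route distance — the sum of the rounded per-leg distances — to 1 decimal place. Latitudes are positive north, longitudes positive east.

Leg 1: φ1=0.5516549, φ2=0.2509609, Δφ=-0.3006941, Δλ=-0.8458756 rad; a=sin²(Δφ/2)+cosφ1·cosφ2·sin²(Δλ/2)=0.1614120662; c=2·atan2(√a, √(1-a))=0.826878573; dist=6371·c=5268.043 ≈ 5268.0 km; running total=5268.0 km
Leg 1 bearing: y=sinΔλ·cosφ2=-0.72510301, x=cosφ1·sinφ2-sinφ1·cosφ2·cosΔλ=-0.12513380; θ=atan2(y, x)=-99.7913° <0 so +360° → 260.2087° ≈ 260.2°
Leg 2: φ1=0.2509609, φ2=-0.4636153, Δφ=-0.7145762, Δλ=-1.1221018 rad; a=sin²(Δφ/2)+cosφ1·cosφ2·sin²(Δλ/2)=0.3676032184; c=2·atan2(√a, √(1-a))=1.302806489; dist=6371·c=8300.180 ≈ 8300.2 km; running total=13568.2 km
Leg 2 bearing: y=sinΔλ·cosφ2=-0.80590461, x=cosφ1·sinφ2-sinφ1·cosφ2·cosΔλ=-0.52953010; θ=atan2(y, x)=-123.3074° <0 so +360° → 236.6926° ≈ 236.7°
Leg 3: φ1=-0.4636153, φ2=1.3647515, Δφ=1.8283668, Δλ=2.4038472 rad; a=sin²(Δφ/2)+cosφ1·cosφ2·sin²(Δλ/2)=0.7865693866; c=2·atan2(√a, √(1-a))=2.181127377; dist=6371·c=13895.963 ≈ 13896.0 km; running total=27464.2 km
Leg 3 bearing: y=sinΔλ·cosφ2=0.13761160, x=cosφ1·sinφ2-sinφ1·cosφ2·cosΔλ=0.80782114; θ=atan2(y, x)=9.6675° ≈ 9.7°
Leg 4: φ1=1.3647515, φ2=0.5887729, Δφ=-0.7759786, Δλ=-3.9412798 rad; a=sin²(Δφ/2)+cosφ1·cosφ2·sin²(Δλ/2)=0.2874914179; c=2·atan2(√a, √(1-a))=1.131815479; dist=6371·c=7210.796 ≈ 7210.8 km; running total=34675.0 km
Leg 4 bearing: y=sinΔλ·cosφ2=0.59638839, x=cosφ1·sinφ2-sinφ1·cosφ2·cosΔλ=0.68094148; θ=atan2(y, x)=41.2128° ≈ 41.2°
Leg 5: φ1=0.5887729, φ2=-0.6184365, Δφ=-1.2072093, Δλ=0.4398753 rad; a=sin²(Δφ/2)+cosφ1·cosφ2·sin²(Δλ/2)=0.3544373822; c=2·atan2(√a, √(1-a))=1.275393517; dist=6371·c=8125.532 ≈ 8125.5 km; running total=42800.5 km
Leg 5 bearing: y=sinΔλ·cosφ2=0.34695757, x=cosφ1·sinφ2-sinφ1·cosφ2·cosΔλ=-0.89155288; θ=atan2(y, x)=158.7360° ≈ 158.7°
Leg 6: φ1=-0.6184365, φ2=-1.0072836, Δφ=-0.3888471, Δλ=2.5055598 rad; a=sin²(Δφ/2)+cosφ1·cosφ2·sin²(Δλ/2)=0.4299996361; c=2·atan2(√a, √(1-a))=1.430334177; dist=6371·c=9112.659 ≈ 9112.7 km; running total=51913.2 km
Leg 6 bearing: y=sinΔλ·cosφ2=0.31729516, x=cosφ1·sinφ2-sinφ1·cosφ2·cosΔλ=-0.93793581; θ=atan2(y, x)=161.3098° ≈ 161.3°
Leg 7: φ1=-1.0072836, φ2=0.1261524, Δφ=1.1334360, Δλ=-3.9819146 rad; a=sin²(Δφ/2)+cosφ1·cosφ2·sin²(Δλ/2)=0.7299678054; c=2·atan2(√a, √(1-a))=2.048719010; dist=6371·c=13052.389 ≈ 13052.4 km; running total=64965.6 km
Leg 7 bearing: y=sinΔλ·cosφ2=0.73893882, x=cosφ1·sinφ2-sinφ1·cosφ2·cosΔλ=-0.49237044; θ=atan2(y, x)=123.6764° ≈ 123.7°

Leg 1: dist=5268.0 km, bearing=260.2°
Leg 2: dist=8300.2 km, bearing=236.7°
Leg 3: dist=13896.0 km, bearing=9.7°
Leg 4: dist=7210.8 km, bearing=41.2°
Leg 5: dist=8125.5 km, bearing=158.7°
Leg 6: dist=9112.7 km, bearing=161.3°
Leg 7: dist=13052.4 km, bearing=123.7°
Total: 64965.6 km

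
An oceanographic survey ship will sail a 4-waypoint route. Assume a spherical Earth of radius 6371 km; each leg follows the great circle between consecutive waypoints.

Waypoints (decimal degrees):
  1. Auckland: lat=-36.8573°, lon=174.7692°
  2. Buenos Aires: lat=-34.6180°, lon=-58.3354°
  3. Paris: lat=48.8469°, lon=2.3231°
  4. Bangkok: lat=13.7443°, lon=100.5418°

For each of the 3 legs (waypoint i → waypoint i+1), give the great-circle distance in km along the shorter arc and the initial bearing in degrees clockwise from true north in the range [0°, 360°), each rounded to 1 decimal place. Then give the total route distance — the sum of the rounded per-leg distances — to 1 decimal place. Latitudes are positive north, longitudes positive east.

Leg 1: φ1=-0.6432812, φ2=-0.6041981, Δφ=0.0390832, Δλ=-4.0684428 rad; a=sin²(Δφ/2)+cosφ1·cosφ2·sin²(Δλ/2)=0.5272789586; c=2·atan2(√a, √(1-a))=1.625381346; dist=6371·c=10355.305 ≈ 10355.3 km; running total=10355.3 km
Leg 1 bearing: y=sinΔλ·cosφ2=0.65814650, x=cosφ1·sinφ2-sinφ1·cosφ2·cosΔλ=-0.75091052; θ=atan2(y, x)=138.7666° ≈ 138.8°
Leg 2: φ1=-0.6041981, φ2=0.8525392, Δφ=1.4567373, Δλ=1.0586905 rad; a=sin²(Δφ/2)+cosφ1·cosφ2·sin²(Δλ/2)=0.5811897869; c=2·atan2(√a, √(1-a))=1.733898083; dist=6371·c=11046.665 ≈ 11046.7 km; running total=21402.0 km
Leg 2 bearing: y=sinΔλ·cosφ2=0.57365213, x=cosφ1·sinφ2-sinφ1·cosφ2·cosΔλ=0.80284252; θ=atan2(y, x)=35.5468° ≈ 35.5°
Leg 3: φ1=0.8525392, φ2=0.2398833, Δφ=-0.6126559, Δλ=1.7142397 rad; a=sin²(Δφ/2)+cosφ1·cosφ2·sin²(Δλ/2)=0.4562427126; c=2·atan2(√a, √(1-a))=1.483169656; dist=6371·c=9449.274 ≈ 9449.3 km; running total=30851.3 km
Leg 3 bearing: y=sinΔλ·cosφ2=0.96138942, x=cosφ1·sinφ2-sinφ1·cosφ2·cosΔλ=0.26090530; θ=atan2(y, x)=74.8166° ≈ 74.8°

Leg 1: dist=10355.3 km, bearing=138.8°
Leg 2: dist=11046.7 km, bearing=35.5°
Leg 3: dist=9449.3 km, bearing=74.8°
Total: 30851.3 km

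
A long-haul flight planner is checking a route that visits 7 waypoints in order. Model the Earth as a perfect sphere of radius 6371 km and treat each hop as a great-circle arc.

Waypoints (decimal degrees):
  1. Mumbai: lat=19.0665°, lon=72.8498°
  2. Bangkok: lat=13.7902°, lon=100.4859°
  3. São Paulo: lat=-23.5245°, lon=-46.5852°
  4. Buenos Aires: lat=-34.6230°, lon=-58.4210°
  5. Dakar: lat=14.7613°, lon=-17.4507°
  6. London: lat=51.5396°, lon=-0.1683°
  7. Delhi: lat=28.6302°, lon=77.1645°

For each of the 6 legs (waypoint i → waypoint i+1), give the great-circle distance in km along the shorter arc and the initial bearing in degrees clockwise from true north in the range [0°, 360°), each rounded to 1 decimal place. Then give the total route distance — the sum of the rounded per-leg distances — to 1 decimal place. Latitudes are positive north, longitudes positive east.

Leg 1: dist=3001.8 km, bearing=97.1°
Leg 2: dist=16391.2 km, bearing=247.7°
Leg 3: dist=1684.3 km, bearing=220.2°
Leg 4: dist=6990.5 km, bearing=45.4°
Leg 5: dist=4370.3 km, bearing=17.0°
Leg 6: dist=6709.1 km, bearing=80.2°
Total: 39147.2 km

Leg 1: φ1=0.3327732, φ2=0.2406844, Δφ=-0.0920888, Δλ=0.4823409 rad; a=sin²(Δφ/2)+cosφ1·cosφ2·sin²(Δλ/2)=0.0544793062; c=2·atan2(√a, √(1-a))=0.471162099; dist=6371·c=3001.774 ≈ 3001.8 km; running total=3001.8 km
Leg 1 bearing: y=sinΔλ·cosφ2=0.45048374, x=cosφ1·sinφ2-sinφ1·cosφ2·cosΔλ=-0.05576421; θ=atan2(y, x)=97.0566° ≈ 97.1°
Leg 2: φ1=0.2406844, φ2=-0.4105800, Δφ=-0.6512644, Δλ=-2.5668749 rad; a=sin²(Δφ/2)+cosφ1·cosφ2·sin²(Δλ/2)=0.9212731188; c=2·atan2(√a, √(1-a))=2.572789517; dist=6371·c=16391.242 ≈ 16391.2 km; running total=19393.0 km
Leg 2 bearing: y=sinΔλ·cosφ2=-0.49841918, x=cosφ1·sinφ2-sinφ1·cosφ2·cosΔλ=-0.20419147; θ=atan2(y, x)=-112.2778° <0 so +360° → 247.7222° ≈ 247.7°
Leg 3: φ1=-0.4105800, φ2=-0.6042853, Δφ=-0.1937054, Δλ=-0.2065737 rad; a=sin²(Δφ/2)+cosφ1·cosφ2·sin²(Δλ/2)=0.0173718711; c=2·atan2(√a, √(1-a))=0.264374035; dist=6371·c=1684.327 ≈ 1684.3 km; running total=21077.3 km
Leg 3 bearing: y=sinΔλ·cosφ2=-0.16878479, x=cosφ1·sinφ2-sinφ1·cosφ2·cosΔλ=-0.19947945; θ=atan2(y, x)=-139.7646° <0 so +360° → 220.2354° ≈ 220.2°
Leg 4: φ1=-0.6042853, φ2=0.2576333, Δφ=0.8619186, Δλ=0.7150666 rad; a=sin²(Δφ/2)+cosφ1·cosφ2·sin²(Δλ/2)=0.2719683940; c=2·atan2(√a, √(1-a))=1.097229787; dist=6371·c=6990.451 ≈ 6990.5 km; running total=28067.8 km
Leg 4 bearing: y=sinΔλ·cosφ2=0.63402788, x=cosφ1·sinφ2-sinφ1·cosφ2·cosΔλ=0.62451181; θ=atan2(y, x)=45.4332° ≈ 45.4°
Leg 5: φ1=0.2576333, φ2=0.8995357, Δφ=0.6419024, Δλ=0.3016348 rad; a=sin²(Δφ/2)+cosφ1·cosφ2·sin²(Δλ/2)=0.1130979139; c=2·atan2(√a, √(1-a))=0.685971291; dist=6371·c=4370.323 ≈ 4370.3 km; running total=32438.1 km
Leg 5 bearing: y=sinΔλ·cosφ2=0.18477690, x=cosφ1·sinφ2-sinφ1·cosφ2·cosΔλ=0.60587507; θ=atan2(y, x)=16.9604° ≈ 17.0°
Leg 6: φ1=0.8995357, φ2=0.4996913, Δφ=-0.3998445, Δλ=1.3497120 rad; a=sin²(Δφ/2)+cosφ1·cosφ2·sin²(Δλ/2)=0.2525444863; c=2·atan2(√a, √(1-a))=1.053063890; dist=6371·c=6709.070 ≈ 6709.1 km; running total=39147.2 km
Leg 6 bearing: y=sinΔλ·cosφ2=0.85636679, x=cosφ1·sinφ2-sinφ1·cosφ2·cosΔλ=0.14730580; θ=atan2(y, x)=80.2399° ≈ 80.2°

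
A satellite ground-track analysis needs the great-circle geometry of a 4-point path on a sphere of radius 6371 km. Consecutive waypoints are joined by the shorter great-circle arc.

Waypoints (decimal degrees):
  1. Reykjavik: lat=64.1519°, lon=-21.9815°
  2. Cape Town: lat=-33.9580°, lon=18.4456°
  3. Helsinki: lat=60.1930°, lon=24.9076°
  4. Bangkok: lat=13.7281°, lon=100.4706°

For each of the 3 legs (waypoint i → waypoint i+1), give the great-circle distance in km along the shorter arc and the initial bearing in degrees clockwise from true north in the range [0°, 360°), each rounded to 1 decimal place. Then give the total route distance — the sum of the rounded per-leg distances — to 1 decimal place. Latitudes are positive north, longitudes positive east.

Leg 1: φ1=1.1196619, φ2=-0.5926789, Δφ=-1.7123408, Δλ=0.7055860 rad; a=sin²(Δφ/2)+cosφ1·cosφ2·sin²(Δλ/2)=0.6137088067; c=2·atan2(√a, √(1-a))=1.800221312; dist=6371·c=11469.210 ≈ 11469.2 km; running total=11469.2 km
Leg 1 bearing: y=sinΔλ·cosφ2=0.53787998, x=cosφ1·sinφ2-sinφ1·cosφ2·cosΔλ=-0.81176743; θ=atan2(y, x)=146.4714° ≈ 146.5°
Leg 2: φ1=-0.5926789, φ2=1.0505660, Δφ=1.6432449, Δλ=0.1127832 rad; a=sin²(Δφ/2)+cosφ1·cosφ2·sin²(Δλ/2)=0.5375023625; c=2·atan2(√a, √(1-a))=1.645871556; dist=6371·c=10485.848 ≈ 10485.8 km; running total=21955.0 km
Leg 2 bearing: y=sinΔλ·cosφ2=0.05594348, x=cosφ1·sinφ2-sinφ1·cosφ2·cosΔλ=0.99561268; θ=atan2(y, x)=3.2161° ≈ 3.2°
Leg 3: φ1=1.0505660, φ2=0.2396005, Δφ=-0.8109655, Δλ=1.3188231 rad; a=sin²(Δφ/2)+cosφ1·cosφ2·sin²(Δλ/2)=0.3368458311; c=2·atan2(√a, √(1-a))=1.238400830; dist=6371·c=7889.852 ≈ 7889.9 km; running total=29844.9 km
Leg 3 bearing: y=sinΔλ·cosφ2=0.94075729, x=cosφ1·sinφ2-sinφ1·cosφ2·cosΔλ=-0.09218775; θ=atan2(y, x)=95.5967° ≈ 95.6°

Leg 1: dist=11469.2 km, bearing=146.5°
Leg 2: dist=10485.8 km, bearing=3.2°
Leg 3: dist=7889.9 km, bearing=95.6°
Total: 29844.9 km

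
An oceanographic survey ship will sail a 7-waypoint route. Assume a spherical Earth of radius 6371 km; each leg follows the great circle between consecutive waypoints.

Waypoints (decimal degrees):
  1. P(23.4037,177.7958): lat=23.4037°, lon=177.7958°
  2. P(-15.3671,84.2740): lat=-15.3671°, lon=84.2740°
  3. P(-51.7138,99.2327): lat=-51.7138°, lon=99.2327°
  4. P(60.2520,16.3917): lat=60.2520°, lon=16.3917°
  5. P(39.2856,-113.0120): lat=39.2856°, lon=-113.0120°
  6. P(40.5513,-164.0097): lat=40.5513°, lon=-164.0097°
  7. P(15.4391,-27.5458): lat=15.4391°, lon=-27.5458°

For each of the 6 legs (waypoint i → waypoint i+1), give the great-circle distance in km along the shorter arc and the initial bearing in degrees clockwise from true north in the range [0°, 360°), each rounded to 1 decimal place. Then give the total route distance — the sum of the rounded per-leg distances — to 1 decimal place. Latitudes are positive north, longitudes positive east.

Leg 1: φ1=0.4084716, φ2=-0.2682065, Δφ=-0.6766781, Δλ=-1.6322633 rad; a=sin²(Δφ/2)+cosφ1·cosφ2·sin²(Δλ/2)=0.5798099501; c=2·atan2(√a, √(1-a))=1.731101931; dist=6371·c=11028.850 ≈ 11028.9 km; running total=11028.9 km
Leg 1 bearing: y=sinΔλ·cosφ2=-0.96242675, x=cosφ1·sinφ2-sinφ1·cosφ2·cosΔλ=-0.21967304; θ=atan2(y, x)=-102.8574° <0 so +360° → 257.1426° ≈ 257.1°
Leg 2: φ1=-0.2682065, φ2=-0.9025761, Δφ=-0.6343696, Δλ=0.2610786 rad; a=sin²(Δφ/2)+cosφ1·cosφ2·sin²(Δλ/2)=0.1074002110; c=2·atan2(√a, √(1-a))=0.667777972; dist=6371·c=4254.413 ≈ 4254.4 km; running total=15283.3 km
Leg 2 bearing: y=sinΔλ·cosφ2=0.15993025, x=cosφ1·sinφ2-sinφ1·cosφ2·cosΔλ=-0.59823401; θ=atan2(y, x)=165.0327° ≈ 165.0°
Leg 3: φ1=-0.9025761, φ2=1.0515958, Δφ=1.9541719, Δλ=-1.4458482 rad; a=sin²(Δφ/2)+cosφ1·cosφ2·sin²(Δλ/2)=0.8215859571; c=2·atan2(√a, √(1-a))=2.269429807; dist=6371·c=14458.537 ≈ 14458.5 km; running total=29741.8 km
Leg 3 bearing: y=sinΔλ·cosφ2=-0.49231800, x=cosφ1·sinφ2-sinφ1·cosφ2·cosΔλ=0.58647496; θ=atan2(y, x)=-40.0119° <0 so +360° → 319.9881° ≈ 320.0°
Leg 4: φ1=1.0515958, φ2=0.6856631, Δφ=-0.3659327, Δλ=-2.2585206 rad; a=sin²(Δφ/2)+cosφ1·cosφ2·sin²(Δλ/2)=0.3470217026; c=2·atan2(√a, √(1-a))=1.259853281; dist=6371·c=8026.525 ≈ 8026.5 km; running total=37768.3 km
Leg 4 bearing: y=sinΔλ·cosφ2=-0.59806357, x=cosφ1·sinφ2-sinφ1·cosφ2·cosΔλ=0.74074997; θ=atan2(y, x)=-38.9166° <0 so +360° → 321.0834° ≈ 321.1°
Leg 5: φ1=0.6856631, φ2=0.7077537, Δφ=0.0220906, Δλ=-0.8900778 rad; a=sin²(Δφ/2)+cosφ1·cosφ2·sin²(Δλ/2)=0.1091117962; c=2·atan2(√a, √(1-a))=0.673286754; dist=6371·c=4289.510 ≈ 4289.5 km; running total=42057.8 km
Leg 5 bearing: y=sinΔλ·cosφ2=-0.59047509, x=cosφ1·sinφ2-sinφ1·cosφ2·cosΔλ=0.20041161; θ=atan2(y, x)=-71.2524° <0 so +360° → 288.7476° ≈ 288.7°
Leg 6: φ1=0.7077537, φ2=0.2694631, Δφ=-0.4382906, Δλ=2.3817444 rad; a=sin²(Δφ/2)+cosφ1·cosφ2·sin²(Δλ/2)=0.6789384142; c=2·atan2(√a, √(1-a))=1.936789461; dist=6371·c=12339.286 ≈ 12339.3 km; running total=54397.1 km
Leg 6 bearing: y=sinΔλ·cosφ2=0.66395499, x=cosφ1·sinφ2-sinφ1·cosφ2·cosΔλ=0.65657288; θ=atan2(y, x)=45.3203° ≈ 45.3°

Leg 1: dist=11028.9 km, bearing=257.1°
Leg 2: dist=4254.4 km, bearing=165.0°
Leg 3: dist=14458.5 km, bearing=320.0°
Leg 4: dist=8026.5 km, bearing=321.1°
Leg 5: dist=4289.5 km, bearing=288.7°
Leg 6: dist=12339.3 km, bearing=45.3°
Total: 54397.1 km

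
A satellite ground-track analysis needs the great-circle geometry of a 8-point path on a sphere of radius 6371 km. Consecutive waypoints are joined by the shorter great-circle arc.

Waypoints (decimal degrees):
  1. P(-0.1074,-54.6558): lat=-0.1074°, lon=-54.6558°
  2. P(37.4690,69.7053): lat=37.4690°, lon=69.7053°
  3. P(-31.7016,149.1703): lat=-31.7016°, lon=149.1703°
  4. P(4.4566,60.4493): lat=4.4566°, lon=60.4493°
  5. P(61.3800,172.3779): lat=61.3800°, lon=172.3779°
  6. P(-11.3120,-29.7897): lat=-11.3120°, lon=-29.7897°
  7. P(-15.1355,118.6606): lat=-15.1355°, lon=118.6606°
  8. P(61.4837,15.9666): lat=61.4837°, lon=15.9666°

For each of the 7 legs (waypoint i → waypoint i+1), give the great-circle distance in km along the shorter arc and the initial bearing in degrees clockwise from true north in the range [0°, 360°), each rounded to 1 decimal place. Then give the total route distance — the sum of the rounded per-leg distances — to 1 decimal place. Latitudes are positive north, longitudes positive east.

Leg 1: φ1=-0.0018745, φ2=0.6539574, Δφ=0.6558319, Δλ=2.1705107 rad; a=sin²(Δφ/2)+cosφ1·cosφ2·sin²(Δλ/2)=0.7245496384; c=2·atan2(√a, √(1-a))=2.036553306; dist=6371·c=12974.881 ≈ 12974.9 km; running total=12974.9 km
Leg 1 bearing: y=sinΔλ·cosφ2=0.65518251, x=cosφ1·sinφ2-sinφ1·cosφ2·cosΔλ=0.60749133; θ=atan2(y, x)=47.1630° ≈ 47.2°
Leg 2: φ1=0.6539574, φ2=-0.5532973, Δφ=-1.2072547, Δλ=1.3869259 rad; a=sin²(Δφ/2)+cosφ1·cosφ2·sin²(Δλ/2)=0.5981066875; c=2·atan2(√a, √(1-a))=1.768291053; dist=6371·c=11265.782 ≈ 11265.8 km; running total=24240.7 km
Leg 2 bearing: y=sinΔλ·cosφ2=0.83645490, x=cosφ1·sinφ2-sinφ1·cosφ2·cosΔλ=-0.51170647; θ=atan2(y, x)=121.4565° ≈ 121.5°
Leg 3: φ1=-0.5532973, φ2=0.0777823, Δφ=0.6310796, Δλ=-1.5484736 rad; a=sin²(Δφ/2)+cosφ1·cosφ2·sin²(Δλ/2)=0.5109499657; c=2·atan2(√a, √(1-a))=1.592698009; dist=6371·c=10147.079 ≈ 10147.1 km; running total=34387.8 km
Leg 3 bearing: y=sinΔλ·cosφ2=-0.99672809, x=cosφ1·sinφ2-sinφ1·cosφ2·cosΔλ=0.07780430; θ=atan2(y, x)=-85.5366° <0 so +360° → 274.4634° ≈ 274.5°
Leg 4: φ1=0.0777823, φ2=1.0712831, Δφ=0.9935008, Δλ=1.9535226 rad; a=sin²(Δφ/2)+cosφ1·cosφ2·sin²(Δλ/2)=0.5550658690; c=2·atan2(√a, √(1-a))=1.681151920; dist=6371·c=10710.619 ≈ 10710.6 km; running total=45098.4 km
Leg 4 bearing: y=sinΔλ·cosφ2=0.44434275, x=cosφ1·sinφ2-sinφ1·cosφ2·cosΔλ=0.88906159; θ=atan2(y, x)=26.5554° ≈ 26.6°
Leg 5: φ1=1.0712831, φ2=-0.1974316, Δφ=-1.2687147, Δλ=-3.5284903 rad; a=sin²(Δφ/2)+cosφ1·cosφ2·sin²(Δλ/2)=0.8035801051; c=2·atan2(√a, √(1-a))=2.223278063; dist=6371·c=14164.505 ≈ 14164.5 km; running total=59262.9 km
Leg 5 bearing: y=sinΔλ·cosφ2=0.36998724, x=cosφ1·sinφ2-sinφ1·cosφ2·cosΔλ=0.70318271; θ=atan2(y, x)=27.7516° ≈ 27.8°
Leg 6: φ1=-0.1974316, φ2=-0.2641643, Δφ=-0.0667327, Δλ=2.5909465 rad; a=sin²(Δφ/2)+cosφ1·cosφ2·sin²(Δλ/2)=0.8777144078; c=2·atan2(√a, √(1-a))=2.427104649; dist=6371·c=15463.084 ≈ 15463.1 km; running total=74726.0 km
Leg 6 bearing: y=sinΔλ·cosφ2=0.50508739, x=cosφ1·sinφ2-sinφ1·cosφ2·cosΔλ=-0.41738954; θ=atan2(y, x)=129.5693° ≈ 129.6°
Leg 7: φ1=-0.2641643, φ2=1.0730930, Δφ=1.3372573, Δλ=-1.7923484 rad; a=sin²(Δφ/2)+cosφ1·cosφ2·sin²(Δλ/2)=0.6653473108; c=2·atan2(√a, √(1-a))=1.907835839; dist=6371·c=12154.822 ≈ 12154.8 km; running total=86880.8 km
Leg 7 bearing: y=sinΔλ·cosφ2=-0.46573972, x=cosφ1·sinφ2-sinφ1·cosφ2·cosΔλ=0.82080910; θ=atan2(y, x)=-29.5712° <0 so +360° → 330.4288° ≈ 330.4°

Leg 1: dist=12974.9 km, bearing=47.2°
Leg 2: dist=11265.8 km, bearing=121.5°
Leg 3: dist=10147.1 km, bearing=274.5°
Leg 4: dist=10710.6 km, bearing=26.6°
Leg 5: dist=14164.5 km, bearing=27.8°
Leg 6: dist=15463.1 km, bearing=129.6°
Leg 7: dist=12154.8 km, bearing=330.4°
Total: 86880.8 km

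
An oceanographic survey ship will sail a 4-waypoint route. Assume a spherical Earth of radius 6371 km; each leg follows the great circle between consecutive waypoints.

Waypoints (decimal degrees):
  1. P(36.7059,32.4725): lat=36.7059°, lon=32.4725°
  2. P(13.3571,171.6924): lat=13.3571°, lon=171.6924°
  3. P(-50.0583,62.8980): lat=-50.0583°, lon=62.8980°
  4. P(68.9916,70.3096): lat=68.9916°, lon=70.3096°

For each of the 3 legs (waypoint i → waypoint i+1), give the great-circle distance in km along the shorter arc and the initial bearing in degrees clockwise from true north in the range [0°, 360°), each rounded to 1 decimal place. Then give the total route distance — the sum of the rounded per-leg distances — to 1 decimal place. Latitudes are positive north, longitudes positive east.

Leg 1: φ1=0.6406388, φ2=0.2331254, Δφ=-0.4075134, Δλ=2.4298456 rad; a=sin²(Δφ/2)+cosφ1·cosφ2·sin²(Δλ/2)=0.7262857372; c=2·atan2(√a, √(1-a))=2.040443261; dist=6371·c=12999.664 ≈ 12999.7 km; running total=12999.7 km
Leg 1 bearing: y=sinΔλ·cosφ2=0.63548916, x=cosφ1·sinφ2-sinφ1·cosφ2·cosΔλ=0.62556581; θ=atan2(y, x)=45.4509° ≈ 45.5°
Leg 2: φ1=0.2331254, φ2=-0.8736822, Δφ=-1.1068075, Δλ=-1.8988205 rad; a=sin²(Δφ/2)+cosφ1·cosφ2·sin²(Δλ/2)=0.6891823716; c=2·atan2(√a, √(1-a))=1.958825393; dist=6371·c=12479.677 ≈ 12479.7 km; running total=25479.4 km
Leg 2 bearing: y=sinΔλ·cosφ2=-0.60777643, x=cosφ1·sinφ2-sinφ1·cosφ2·cosΔλ=-0.69817471; θ=atan2(y, x)=-138.9597° <0 so +360° → 221.0403° ≈ 221.0°
Leg 3: φ1=-0.8736822, φ2=1.2041306, Δφ=2.0778127, Δλ=0.1293568 rad; a=sin²(Δφ/2)+cosφ1·cosφ2·sin²(Δλ/2)=0.7437470776; c=2·atan2(√a, √(1-a))=2.080013804; dist=6371·c=13251.768 ≈ 13251.8 km; running total=38731.2 km
Leg 3 bearing: y=sinΔλ·cosφ2=0.04624582, x=cosφ1·sinφ2-sinφ1·cosφ2·cosΔλ=0.87190067; θ=atan2(y, x)=3.0361° ≈ 3.0°

Leg 1: dist=12999.7 km, bearing=45.5°
Leg 2: dist=12479.7 km, bearing=221.0°
Leg 3: dist=13251.8 km, bearing=3.0°
Total: 38731.2 km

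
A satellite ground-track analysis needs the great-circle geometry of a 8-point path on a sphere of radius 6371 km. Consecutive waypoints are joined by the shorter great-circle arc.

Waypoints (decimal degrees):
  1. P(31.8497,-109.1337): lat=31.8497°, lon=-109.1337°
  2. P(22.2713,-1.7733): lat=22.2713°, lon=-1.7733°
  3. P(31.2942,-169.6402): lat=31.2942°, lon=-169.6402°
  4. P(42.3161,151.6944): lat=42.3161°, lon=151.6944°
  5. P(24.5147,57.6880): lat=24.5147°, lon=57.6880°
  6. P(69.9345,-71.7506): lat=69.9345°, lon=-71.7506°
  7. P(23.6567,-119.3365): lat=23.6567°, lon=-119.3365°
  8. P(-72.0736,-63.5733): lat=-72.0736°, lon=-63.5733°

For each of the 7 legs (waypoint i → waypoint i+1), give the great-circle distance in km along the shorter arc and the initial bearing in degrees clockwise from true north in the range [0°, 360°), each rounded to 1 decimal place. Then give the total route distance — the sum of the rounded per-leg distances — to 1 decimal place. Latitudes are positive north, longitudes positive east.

Leg 1: dist=10227.7 km, bearing=62.1°
Leg 2: dist=13920.1 km, bearing=347.3°
Leg 3: dist=3617.8 km, bearing=300.8°
Leg 4: dist=8513.7 km, bearing=291.1°
Leg 5: dist=8780.3 km, bearing=344.3°
Leg 6: dist=5996.0 km, bearing=236.8°
Leg 7: dist=11441.4 km, bearing=164.9°
Total: 62497.0 km

Leg 1: φ1=0.5558821, φ2=0.3887075, Δφ=-0.1671746, Δλ=1.8737925 rad; a=sin²(Δφ/2)+cosφ1·cosφ2·sin²(Δλ/2)=0.5172779717; c=2·atan2(√a, √(1-a))=1.605359151; dist=6371·c=10227.743 ≈ 10227.7 km; running total=10227.7 km
Leg 1 bearing: y=sinΔλ·cosφ2=0.88324474, x=cosφ1·sinφ2-sinφ1·cosφ2·cosΔλ=0.46763726; θ=atan2(y, x)=62.1008° ≈ 62.1°
Leg 2: φ1=0.3887075, φ2=0.5461868, Δφ=0.1574793, Δλ=-2.9298301 rad; a=sin²(Δφ/2)+cosφ1·cosφ2·sin²(Δλ/2)=0.7881196592; c=2·atan2(√a, √(1-a))=2.184916058; dist=6371·c=13920.100 ≈ 13920.1 km; running total=24147.8 km
Leg 2 bearing: y=sinΔλ·cosφ2=-0.17960411, x=cosφ1·sinφ2-sinφ1·cosφ2·cosΔλ=0.79730208; θ=atan2(y, x)=-12.6948° <0 so +360° → 347.3052° ≈ 347.3°
Leg 3: φ1=0.5461868, φ2=0.7385553, Δφ=0.1923684, Δλ=5.6083468 rad; a=sin²(Δφ/2)+cosφ1·cosφ2·sin²(Δλ/2)=0.0784724638; c=2·atan2(√a, √(1-a))=0.567857744; dist=6371·c=3617.822 ≈ 3617.8 km; running total=27765.6 km
Leg 3 bearing: y=sinΔλ·cosφ2=-0.46198207, x=cosφ1·sinφ2-sinφ1·cosφ2·cosΔλ=0.27537376; θ=atan2(y, x)=-59.2021° <0 so +360° → 300.7979° ≈ 300.8°
Leg 4: φ1=0.7385553, φ2=0.4278622, Δφ=-0.3106930, Δλ=-1.6407212 rad; a=sin²(Δφ/2)+cosφ1·cosφ2·sin²(Δλ/2)=0.3838344923; c=2·atan2(√a, √(1-a))=1.336322733; dist=6371·c=8513.712 ≈ 8513.7 km; running total=36279.3 km
Leg 4 bearing: y=sinΔλ·cosφ2=-0.90763139, x=cosφ1·sinφ2-sinφ1·cosφ2·cosΔλ=0.34961058; θ=atan2(y, x)=-68.9338° <0 so +360° → 291.0662° ≈ 291.1°
Leg 5: φ1=0.4278622, φ2=1.2205873, Δφ=0.7927251, Δλ=-2.2591297 rad; a=sin²(Δφ/2)+cosφ1·cosφ2·sin²(Δλ/2)=0.4042813097; c=2·atan2(√a, √(1-a))=1.378169923; dist=6371·c=8780.321 ≈ 8780.3 km; running total=45059.6 km
Leg 5 bearing: y=sinΔλ·cosφ2=-0.26497361, x=cosφ1·sinφ2-sinφ1·cosφ2·cosΔλ=0.94506122; θ=atan2(y, x)=-15.6623° <0 so +360° → 344.3377° ≈ 344.3°
Leg 6: φ1=1.2205873, φ2=0.4128873, Δφ=-0.8077000, Δλ=-0.8305306 rad; a=sin²(Δφ/2)+cosφ1·cosφ2·sin²(Δλ/2)=0.2055675002; c=2·atan2(√a, √(1-a))=0.941142507; dist=6371·c=5996.019 ≈ 5996.0 km; running total=51055.6 km
Leg 6 bearing: y=sinΔλ·cosφ2=-0.67624804, x=cosφ1·sinφ2-sinφ1·cosφ2·cosΔλ=-0.44263597; θ=atan2(y, x)=-123.2066° <0 so +360° → 236.7934° ≈ 236.8°
Leg 7: φ1=0.4128873, φ2=-1.2579216, Δφ=-1.6708089, Δλ=0.9732514 rad; a=sin²(Δφ/2)+cosφ1·cosφ2·sin²(Δλ/2)=0.6115789902; c=2·atan2(√a, √(1-a))=1.795849280; dist=6371·c=11441.356 ≈ 11441.4 km; running total=62497.0 km
Leg 7 bearing: y=sinΔλ·cosφ2=0.25446013, x=cosφ1·sinφ2-sinφ1·cosφ2·cosΔλ=-0.94098382; θ=atan2(y, x)=164.8680° ≈ 164.9°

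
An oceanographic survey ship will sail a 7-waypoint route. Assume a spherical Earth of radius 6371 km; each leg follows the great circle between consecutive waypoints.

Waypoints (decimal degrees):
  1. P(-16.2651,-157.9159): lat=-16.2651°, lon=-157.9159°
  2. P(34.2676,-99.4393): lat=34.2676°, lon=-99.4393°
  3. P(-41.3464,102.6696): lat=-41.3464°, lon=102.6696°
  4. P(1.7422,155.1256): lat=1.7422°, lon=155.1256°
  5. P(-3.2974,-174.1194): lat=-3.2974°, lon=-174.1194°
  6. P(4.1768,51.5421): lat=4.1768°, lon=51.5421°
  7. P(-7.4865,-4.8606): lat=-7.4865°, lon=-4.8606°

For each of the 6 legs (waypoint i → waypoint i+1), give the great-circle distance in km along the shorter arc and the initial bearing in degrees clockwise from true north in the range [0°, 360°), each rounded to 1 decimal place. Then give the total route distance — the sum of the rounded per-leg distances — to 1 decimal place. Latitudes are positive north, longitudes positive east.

Leg 1: φ1=-0.2838795, φ2=0.5980824, Δφ=0.8819620, Δλ=1.0206092 rad; a=sin²(Δφ/2)+cosφ1·cosφ2·sin²(Δλ/2)=0.3714536062; c=2·atan2(√a, √(1-a))=1.310783666; dist=6371·c=8351.003 ≈ 8351.0 km; running total=8351.0 km
Leg 1 bearing: y=sinΔλ·cosφ2=0.70445977, x=cosφ1·sinφ2-sinφ1·cosφ2·cosΔλ=0.66154344; θ=atan2(y, x)=46.7995° ≈ 46.8°
Leg 2: φ1=0.5980824, φ2=-0.7216308, Δφ=-1.3197133, Δλ=3.5274658 rad; a=sin²(Δφ/2)+cosφ1·cosφ2·sin²(Δλ/2)=0.9733792850; c=2·atan2(√a, √(1-a))=2.813810115; dist=6371·c=17926.784 ≈ 17926.8 km; running total=26277.8 km
Leg 2 bearing: y=sinΔλ·cosφ2=-0.28255066, x=cosφ1·sinφ2-sinφ1·cosφ2·cosΔλ=-0.15431570; θ=atan2(y, x)=-118.6413° <0 so +360° → 241.3587° ≈ 241.4°
Leg 3: φ1=-0.7216308, φ2=0.0304071, Δφ=0.7520379, Δλ=0.9155299 rad; a=sin²(Δφ/2)+cosφ1·cosφ2·sin²(Δλ/2)=0.2814116376; c=2·atan2(√a, √(1-a))=1.118339207; dist=6371·c=7124.939 ≈ 7124.9 km; running total=33402.7 km
Leg 3 bearing: y=sinΔλ·cosφ2=0.79251909, x=cosφ1·sinφ2-sinφ1·cosφ2·cosΔλ=0.42519408; θ=atan2(y, x)=61.7860° ≈ 61.8°
Leg 4: φ1=0.0304071, φ2=-0.0575505, Δφ=-0.0879576, Δλ=-5.7464093 rad; a=sin²(Δφ/2)+cosφ1·cosφ2·sin²(Δλ/2)=0.0721031237; c=2·atan2(√a, √(1-a))=0.543713066; dist=6371·c=3463.996 ≈ 3464.0 km; running total=36866.7 km
Leg 4 bearing: y=sinΔλ·cosφ2=0.51052147, x=cosφ1·sinφ2-sinφ1·cosφ2·cosΔλ=-0.08357558; θ=atan2(y, x)=99.2972° ≈ 99.3°
Leg 5: φ1=-0.0575505, φ2=0.0728989, Δφ=0.1304494, Δλ=3.9385362 rad; a=sin²(Δφ/2)+cosφ1·cosφ2·sin²(Δλ/2)=0.8500375731; c=2·atan2(√a, √(1-a))=2.346299054; dist=6371·c=14948.271 ≈ 14948.3 km; running total=51815.0 km
Leg 5 bearing: y=sinΔλ·cosφ2=-0.71332367, x=cosφ1·sinφ2-sinφ1·cosφ2·cosΔλ=0.03262094; θ=atan2(y, x)=-87.3816° <0 so +360° → 272.6184° ≈ 272.6°
Leg 6: φ1=0.0728989, φ2=-0.1306641, Δφ=-0.2035630, Δλ=-0.9844128 rad; a=sin²(Δφ/2)+cosφ1·cosφ2·sin²(Δλ/2)=0.2311558147; c=2·atan2(√a, √(1-a))=1.003103301; dist=6371·c=6390.771 ≈ 6390.8 km; running total=58205.8 km
Leg 6 bearing: y=sinΔλ·cosφ2=-0.82584693, x=cosφ1·sinφ2-sinφ1·cosφ2·cosΔλ=-0.16990604; θ=atan2(y, x)=-101.6256° <0 so +360° → 258.3744° ≈ 258.4°

Leg 1: dist=8351.0 km, bearing=46.8°
Leg 2: dist=17926.8 km, bearing=241.4°
Leg 3: dist=7124.9 km, bearing=61.8°
Leg 4: dist=3464.0 km, bearing=99.3°
Leg 5: dist=14948.3 km, bearing=272.6°
Leg 6: dist=6390.8 km, bearing=258.4°
Total: 58205.8 km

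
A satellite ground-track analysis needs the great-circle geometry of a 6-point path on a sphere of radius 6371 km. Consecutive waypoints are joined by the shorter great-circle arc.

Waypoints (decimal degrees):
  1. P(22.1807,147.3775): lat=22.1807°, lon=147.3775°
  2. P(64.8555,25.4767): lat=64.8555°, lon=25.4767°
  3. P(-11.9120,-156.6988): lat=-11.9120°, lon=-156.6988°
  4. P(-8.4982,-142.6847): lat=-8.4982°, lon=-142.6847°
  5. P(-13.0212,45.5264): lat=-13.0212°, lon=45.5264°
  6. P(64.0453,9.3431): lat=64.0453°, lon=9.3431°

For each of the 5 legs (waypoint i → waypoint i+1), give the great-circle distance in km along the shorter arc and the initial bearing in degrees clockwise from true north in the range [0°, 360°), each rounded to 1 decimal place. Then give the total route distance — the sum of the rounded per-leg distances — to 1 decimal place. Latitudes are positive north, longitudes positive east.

Leg 1: φ1=0.3871262, φ2=1.1319420, Δφ=0.7448158, Δλ=-2.1275703 rad; a=sin²(Δφ/2)+cosφ1·cosφ2·sin²(Δλ/2)=0.4330847666; c=2·atan2(√a, √(1-a))=1.436563108; dist=6371·c=9152.344 ≈ 9152.3 km; running total=9152.3 km
Leg 1 bearing: y=sinΔλ·cosφ2=-0.36072716, x=cosφ1·sinφ2-sinφ1·cosφ2·cosΔλ=0.92301967; θ=atan2(y, x)=-21.3462° <0 so +360° → 338.6538° ≈ 338.7°
Leg 2: φ1=1.1319420, φ2=-0.2079036, Δφ=-1.3398456, Δλ=-3.1795623 rad; a=sin²(Δφ/2)+cosφ1·cosφ2·sin²(Δλ/2)=0.8011513079; c=2·atan2(√a, √(1-a))=2.217178823; dist=6371·c=14125.646 ≈ 14125.6 km; running total=23277.9 km
Leg 2 bearing: y=sinΔλ·cosφ2=0.03714306, x=cosφ1·sinφ2-sinφ1·cosφ2·cosΔλ=0.79740326; θ=atan2(y, x)=2.6669° ≈ 2.7°
Leg 3: φ1=-0.2079036, φ2=-0.1483216, Δφ=0.0595821, Δλ=0.2445922 rad; a=sin²(Δφ/2)+cosφ1·cosφ2·sin²(Δλ/2)=0.0152888137; c=2·atan2(√a, √(1-a))=0.247930404; dist=6371·c=1579.565 ≈ 1579.6 km; running total=24857.5 km
Leg 3 bearing: y=sinΔλ·cosφ2=0.23950187, x=cosφ1·sinφ2-sinφ1·cosφ2·cosΔλ=0.05347073; θ=atan2(y, x)=77.4146° ≈ 77.4°
Leg 4: φ1=-0.1483216, φ2=-0.2272628, Δφ=-0.0789412, Δλ=3.2849034 rad; a=sin²(Δφ/2)+cosφ1·cosφ2·sin²(Δλ/2)=0.9602076293; c=2·atan2(√a, √(1-a))=2.739937687; dist=6371·c=17456.143 ≈ 17456.1 km; running total=42313.6 km
Leg 4 bearing: y=sinΔλ·cosφ2=-0.13914830, x=cosφ1·sinφ2-sinφ1·cosφ2·cosΔλ=-0.36534026; θ=atan2(y, x)=-159.1495° <0 so +360° → 200.8505° ≈ 200.9°
Leg 5: φ1=-0.2272628, φ2=1.1178014, Δφ=1.3450642, Δλ=-0.6315177 rad; a=sin²(Δφ/2)+cosφ1·cosφ2·sin²(Δλ/2)=0.4292100133; c=2·atan2(√a, √(1-a))=1.428739043; dist=6371·c=9102.496 ≈ 9102.5 km; running total=51416.1 km
Leg 5 bearing: y=sinΔλ·cosφ2=-0.25838176, x=cosφ1·sinφ2-sinφ1·cosφ2·cosΔλ=0.95561183; θ=atan2(y, x)=-15.1301° <0 so +360° → 344.8699° ≈ 344.9°

Leg 1: dist=9152.3 km, bearing=338.7°
Leg 2: dist=14125.6 km, bearing=2.7°
Leg 3: dist=1579.6 km, bearing=77.4°
Leg 4: dist=17456.1 km, bearing=200.9°
Leg 5: dist=9102.5 km, bearing=344.9°
Total: 51416.1 km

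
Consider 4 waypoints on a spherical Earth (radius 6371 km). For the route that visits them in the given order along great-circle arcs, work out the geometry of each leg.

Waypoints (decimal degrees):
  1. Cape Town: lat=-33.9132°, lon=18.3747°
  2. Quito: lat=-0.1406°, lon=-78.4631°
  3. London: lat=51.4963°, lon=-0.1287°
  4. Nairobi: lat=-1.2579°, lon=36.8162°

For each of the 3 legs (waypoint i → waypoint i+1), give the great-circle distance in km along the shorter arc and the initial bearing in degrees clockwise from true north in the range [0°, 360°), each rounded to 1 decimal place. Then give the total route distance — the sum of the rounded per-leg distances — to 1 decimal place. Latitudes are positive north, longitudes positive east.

Leg 1: φ1=-0.5918970, φ2=-0.0024539, Δφ=0.5894431, Δλ=-1.6901385 rad; a=sin²(Δφ/2)+cosφ1·cosφ2·sin²(Δλ/2)=0.5487178635; c=2·atan2(√a, √(1-a))=1.668386887; dist=6371·c=10629.293 ≈ 10629.3 km; running total=10629.3 km
Leg 1 bearing: y=sinΔλ·cosφ2=-0.99288419, x=cosφ1·sinφ2-sinφ1·cosφ2·cosΔλ=-0.06846364; θ=atan2(y, x)=-93.9445° <0 so +360° → 266.0555° ≈ 266.1°
Leg 2: φ1=-0.0024539, φ2=0.8987800, Δφ=0.9012339, Δλ=1.3671932 rad; a=sin²(Δφ/2)+cosφ1·cosφ2·sin²(Δλ/2)=0.4380192395; c=2·atan2(√a, √(1-a))=1.446515115; dist=6371·c=9215.748 ≈ 9215.7 km; running total=19845.0 km
Leg 2 bearing: y=sinΔλ·cosφ2=0.60970571, x=cosφ1·sinφ2-sinφ1·cosφ2·cosΔλ=0.78287451; θ=atan2(y, x)=37.9116° ≈ 37.9°
Leg 3: φ1=0.8987800, φ2=-0.0219545, Δφ=-0.9207345, Δλ=0.6448101 rad; a=sin²(Δφ/2)+cosφ1·cosφ2·sin²(Δλ/2)=0.2598683387; c=2·atan2(√a, √(1-a))=1.069841428; dist=6371·c=6815.960 ≈ 6816.0 km; running total=26661.0 km
Leg 3 bearing: y=sinΔλ·cosφ2=0.60090187, x=cosφ1·sinφ2-sinφ1·cosφ2·cosΔλ=-0.63895546; θ=atan2(y, x)=136.7580° ≈ 136.8°

Leg 1: dist=10629.3 km, bearing=266.1°
Leg 2: dist=9215.7 km, bearing=37.9°
Leg 3: dist=6816.0 km, bearing=136.8°
Total: 26661.0 km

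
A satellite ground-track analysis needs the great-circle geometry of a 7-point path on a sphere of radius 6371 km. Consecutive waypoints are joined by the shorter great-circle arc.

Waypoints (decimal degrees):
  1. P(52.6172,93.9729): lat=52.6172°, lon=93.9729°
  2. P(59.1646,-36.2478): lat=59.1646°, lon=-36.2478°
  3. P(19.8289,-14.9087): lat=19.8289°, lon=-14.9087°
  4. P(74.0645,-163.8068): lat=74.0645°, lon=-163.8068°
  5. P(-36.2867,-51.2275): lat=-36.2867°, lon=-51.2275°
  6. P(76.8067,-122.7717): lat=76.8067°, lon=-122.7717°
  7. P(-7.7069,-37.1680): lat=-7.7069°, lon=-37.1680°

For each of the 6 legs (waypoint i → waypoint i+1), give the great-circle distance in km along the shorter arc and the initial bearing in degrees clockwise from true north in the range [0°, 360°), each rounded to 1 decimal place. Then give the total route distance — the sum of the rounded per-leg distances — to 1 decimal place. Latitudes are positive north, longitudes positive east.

Leg 1: dist=6808.3 km, bearing=333.5°
Leg 2: dist=4696.4 km, bearing=149.4°
Leg 3: dist=9337.2 km, bearing=351.8°
Leg 4: dist=14549.7 km, bearing=79.7°
Leg 5: dist=13476.4 km, bearing=345.3°
Leg 6: dist=10730.5 km, bearing=96.0°
Total: 59598.5 km

Leg 1: φ1=0.9183434, φ2=1.0326171, Δφ=0.1142737, Δλ=-2.2727800 rad; a=sin²(Δφ/2)+cosφ1·cosφ2·sin²(Δλ/2)=0.2593392641; c=2·atan2(√a, √(1-a))=1.068634644; dist=6371·c=6808.271 ≈ 6808.3 km; running total=6808.3 km
Leg 1 bearing: y=sinΔλ·cosφ2=-0.39138203, x=cosφ1·sinφ2-sinφ1·cosφ2·cosΔλ=0.78431483; θ=atan2(y, x)=-26.5197° <0 so +360° → 333.4803° ≈ 333.5°
Leg 2: φ1=1.0326171, φ2=0.3460796, Δφ=-0.6865375, Δλ=0.3724376 rad; a=sin²(Δφ/2)+cosφ1·cosφ2·sin²(Δλ/2)=0.1298057717; c=2·atan2(√a, √(1-a))=0.737148246; dist=6371·c=4696.371 ≈ 4696.4 km; running total=11504.7 km
Leg 2 bearing: y=sinΔλ·cosφ2=0.34231202, x=cosφ1·sinφ2-sinφ1·cosφ2·cosΔλ=-0.57848718; θ=atan2(y, x)=149.3856° ≈ 149.4°
Leg 3: φ1=0.3460796, φ2=1.2926694, Δφ=0.9465898, Δλ=-2.5987621 rad; a=sin²(Δφ/2)+cosφ1·cosφ2·sin²(Δλ/2)=0.4474861791; c=2·atan2(√a, √(1-a))=1.465574630; dist=6371·c=9337.176 ≈ 9337.2 km; running total=20841.9 km
Leg 3 bearing: y=sinΔλ·cosφ2=-0.14182463, x=cosφ1·sinφ2-sinφ1·cosφ2·cosΔλ=0.98430431; θ=atan2(y, x)=-8.1991° <0 so +360° → 351.8009° ≈ 351.8°
Leg 4: φ1=1.2926694, φ2=-0.6333224, Δφ=-1.9259918, Δλ=1.9648795 rad; a=sin²(Δφ/2)+cosφ1·cosφ2·sin²(Δλ/2)=0.8270286870; c=2·atan2(√a, √(1-a))=2.283732148; dist=6371·c=14549.658 ≈ 14549.7 km; running total=35391.6 km
Leg 4 bearing: y=sinΔλ·cosφ2=0.74427994, x=cosφ1·sinφ2-sinφ1·cosφ2·cosΔλ=0.13511596; θ=atan2(y, x)=79.7106° ≈ 79.7°
Leg 5: φ1=-0.6333224, φ2=1.3405298, Δφ=1.9738522, Δλ=-1.2486819 rad; a=sin²(Δφ/2)+cosφ1·cosφ2·sin²(Δλ/2)=0.7589819897; c=2·atan2(√a, √(1-a))=2.115265367; dist=6371·c=13476.356 ≈ 13476.4 km; running total=48868.0 km
Leg 5 bearing: y=sinΔλ·cosφ2=-0.21649837, x=cosφ1·sinφ2-sinφ1·cosφ2·cosΔλ=0.82755167; θ=atan2(y, x)=-14.6608° <0 so +360° → 345.3392° ≈ 345.3°
Leg 6: φ1=1.3405298, φ2=-0.1345108, Δφ=-1.4750406, Δλ=1.4940664 rad; a=sin²(Δφ/2)+cosφ1·cosφ2·sin²(Δλ/2)=0.5566142497; c=2·atan2(√a, √(1-a))=1.684268178; dist=6371·c=10730.473 ≈ 10730.5 km; running total=59598.5 km
Leg 6 bearing: y=sinΔλ·cosφ2=0.98805134, x=cosφ1·sinφ2-sinφ1·cosφ2·cosΔλ=-0.10456509; θ=atan2(y, x)=96.0411° ≈ 96.0°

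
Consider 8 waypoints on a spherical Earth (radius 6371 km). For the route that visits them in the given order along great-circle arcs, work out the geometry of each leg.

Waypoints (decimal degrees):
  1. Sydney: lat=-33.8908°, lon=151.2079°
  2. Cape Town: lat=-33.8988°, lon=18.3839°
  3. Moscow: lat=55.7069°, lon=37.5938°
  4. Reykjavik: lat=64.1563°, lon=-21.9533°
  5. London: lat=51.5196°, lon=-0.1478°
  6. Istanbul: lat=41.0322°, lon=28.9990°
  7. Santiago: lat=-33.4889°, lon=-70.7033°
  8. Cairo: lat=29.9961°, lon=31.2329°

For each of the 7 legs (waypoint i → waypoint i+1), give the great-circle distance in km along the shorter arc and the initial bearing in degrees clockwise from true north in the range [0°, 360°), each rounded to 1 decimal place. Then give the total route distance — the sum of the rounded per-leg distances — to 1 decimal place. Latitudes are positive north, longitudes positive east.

Leg 1: dist=11014.2 km, bearing=218.1°
Leg 2: dist=10129.6 km, bearing=10.7°
Leg 3: dist=3310.3 km, bearing=310.8°
Leg 4: dist=1888.9 km, bearing=127.7°
Leg 5: dist=2502.2 km, bearing=106.3°
Leg 6: dist=13112.2 km, bearing=248.5°
Leg 7: dist=12805.9 km, bearing=69.4°
Total: 54763.3 km

Leg 1: φ1=-0.5915060, φ2=-0.5916457, Δφ=-0.0001396, Δλ=-2.3182161 rad; a=sin²(Δφ/2)+cosφ1·cosφ2·sin²(Δλ/2)=0.5786771015; c=2·atan2(√a, √(1-a))=1.728807231; dist=6371·c=11014.231 ≈ 11014.2 km; running total=11014.2 km
Leg 1 bearing: y=sinΔλ·cosφ2=-0.60877709, x=cosφ1·sinφ2-sinφ1·cosφ2·cosΔλ=-0.77757965; θ=atan2(y, x)=-141.9422° <0 so +360° → 218.0578° ≈ 218.1°
Leg 2: φ1=-0.5916457, φ2=0.9722688, Δφ=1.5639145, Δλ=0.3352760 rad; a=sin²(Δφ/2)+cosφ1·cosφ2·sin²(Δλ/2)=0.5095788061; c=2·atan2(√a, √(1-a))=1.589955111; dist=6371·c=10129.604 ≈ 10129.6 km; running total=21143.8 km
Leg 2 bearing: y=sinΔλ·cosφ2=0.18538414, x=cosφ1·sinφ2-sinφ1·cosφ2·cosΔλ=0.98247937; θ=atan2(y, x)=10.6855° ≈ 10.7°
Leg 3: φ1=0.9722688, φ2=1.1197387, Δφ=0.1474698, Δλ=-1.0392930 rad; a=sin²(Δφ/2)+cosφ1·cosφ2·sin²(Δλ/2)=0.0659901529; c=2·atan2(√a, √(1-a))=0.519596311; dist=6371·c=3310.348 ≈ 3310.3 km; running total=24454.1 km
Leg 3 bearing: y=sinΔλ·cosφ2=-0.37578111, x=cosφ1·sinφ2-sinφ1·cosφ2·cosΔλ=0.32454640; θ=atan2(y, x)=-49.1842° <0 so +360° → 310.8158° ≈ 310.8°
Leg 4: φ1=1.1197387, φ2=0.8991866, Δφ=-0.2205520, Δλ=0.3805778 rad; a=sin²(Δφ/2)+cosφ1·cosφ2·sin²(Δλ/2)=0.0218154714; c=2·atan2(√a, √(1-a))=0.296485964; dist=6371·c=1888.912 ≈ 1888.9 km; running total=26343.0 km
Leg 4 bearing: y=sinΔλ·cosφ2=0.23113794, x=cosφ1·sinφ2-sinφ1·cosφ2·cosΔλ=-0.17869941; θ=atan2(y, x)=127.7086° ≈ 127.7°
Leg 5: φ1=0.8991866, φ2=0.7161470, Δφ=-0.1830397, Δλ=0.5087076 rad; a=sin²(Δφ/2)+cosφ1·cosφ2·sin²(Δλ/2)=0.0380706068; c=2·atan2(√a, √(1-a))=0.392753290; dist=6371·c=2502.231 ≈ 2502.2 km; running total=28845.2 km
Leg 5 bearing: y=sinΔλ·cosφ2=0.36740086, x=cosφ1·sinφ2-sinφ1·cosφ2·cosΔλ=-0.10724529; θ=atan2(y, x)=106.2727° ≈ 106.3°
Leg 6: φ1=0.7161470, φ2=-0.5844916, Δφ=-1.3006386, Δλ=-1.7401334 rad; a=sin²(Δφ/2)+cosφ1·cosφ2·sin²(Δλ/2)=0.7341276325; c=2·atan2(√a, √(1-a))=2.058111479; dist=6371·c=13112.228 ≈ 13112.2 km; running total=41957.4 km
Leg 6 bearing: y=sinΔλ·cosφ2=-0.82206389, x=cosφ1·sinφ2-sinφ1·cosφ2·cosΔλ=-0.32395674; θ=atan2(y, x)=-111.5083° <0 so +360° → 248.4917° ≈ 248.5°
Leg 7: φ1=-0.5844916, φ2=0.5235307, Δφ=1.1080223, Δλ=1.7791223 rad; a=sin²(Δφ/2)+cosφ1·cosφ2·sin²(Δλ/2)=0.7126201778; c=2·atan2(√a, √(1-a))=2.010023759; dist=6371·c=12805.861 ≈ 12805.9 km; running total=54763.3 km
Leg 7 bearing: y=sinΔλ·cosφ2=0.84733394, x=cosφ1·sinφ2-sinφ1·cosφ2·cosΔλ=0.31811293; θ=atan2(y, x)=69.4225° ≈ 69.4°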